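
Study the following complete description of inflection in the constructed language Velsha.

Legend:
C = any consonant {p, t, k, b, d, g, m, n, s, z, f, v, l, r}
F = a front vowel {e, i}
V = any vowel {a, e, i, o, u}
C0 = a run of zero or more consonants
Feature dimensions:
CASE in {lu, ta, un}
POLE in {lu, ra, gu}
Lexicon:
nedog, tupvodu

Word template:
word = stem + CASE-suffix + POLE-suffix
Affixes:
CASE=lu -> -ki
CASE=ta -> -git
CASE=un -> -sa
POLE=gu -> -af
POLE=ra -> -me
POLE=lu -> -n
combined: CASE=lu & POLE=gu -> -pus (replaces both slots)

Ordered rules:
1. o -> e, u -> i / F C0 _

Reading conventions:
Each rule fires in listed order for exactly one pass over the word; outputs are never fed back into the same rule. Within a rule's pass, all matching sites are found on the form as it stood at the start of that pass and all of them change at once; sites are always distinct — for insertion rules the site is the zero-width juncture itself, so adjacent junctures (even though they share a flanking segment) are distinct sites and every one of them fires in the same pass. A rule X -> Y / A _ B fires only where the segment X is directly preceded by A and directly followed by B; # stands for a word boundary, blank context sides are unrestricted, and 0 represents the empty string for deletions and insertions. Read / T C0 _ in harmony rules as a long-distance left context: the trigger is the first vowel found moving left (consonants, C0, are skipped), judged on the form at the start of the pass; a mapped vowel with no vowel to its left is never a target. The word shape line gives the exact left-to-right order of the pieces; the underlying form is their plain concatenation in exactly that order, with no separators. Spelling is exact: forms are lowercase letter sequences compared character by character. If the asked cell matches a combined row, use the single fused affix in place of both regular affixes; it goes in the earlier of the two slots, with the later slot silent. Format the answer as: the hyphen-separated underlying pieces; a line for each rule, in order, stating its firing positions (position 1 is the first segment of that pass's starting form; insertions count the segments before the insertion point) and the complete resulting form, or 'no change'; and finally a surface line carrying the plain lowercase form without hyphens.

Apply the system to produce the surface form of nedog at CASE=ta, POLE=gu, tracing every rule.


underlying: nedog-git-af
1. o -> e, u -> i / F C0 _: fires at position(s) 4: nedeggitaf
surface: nedeggitaf


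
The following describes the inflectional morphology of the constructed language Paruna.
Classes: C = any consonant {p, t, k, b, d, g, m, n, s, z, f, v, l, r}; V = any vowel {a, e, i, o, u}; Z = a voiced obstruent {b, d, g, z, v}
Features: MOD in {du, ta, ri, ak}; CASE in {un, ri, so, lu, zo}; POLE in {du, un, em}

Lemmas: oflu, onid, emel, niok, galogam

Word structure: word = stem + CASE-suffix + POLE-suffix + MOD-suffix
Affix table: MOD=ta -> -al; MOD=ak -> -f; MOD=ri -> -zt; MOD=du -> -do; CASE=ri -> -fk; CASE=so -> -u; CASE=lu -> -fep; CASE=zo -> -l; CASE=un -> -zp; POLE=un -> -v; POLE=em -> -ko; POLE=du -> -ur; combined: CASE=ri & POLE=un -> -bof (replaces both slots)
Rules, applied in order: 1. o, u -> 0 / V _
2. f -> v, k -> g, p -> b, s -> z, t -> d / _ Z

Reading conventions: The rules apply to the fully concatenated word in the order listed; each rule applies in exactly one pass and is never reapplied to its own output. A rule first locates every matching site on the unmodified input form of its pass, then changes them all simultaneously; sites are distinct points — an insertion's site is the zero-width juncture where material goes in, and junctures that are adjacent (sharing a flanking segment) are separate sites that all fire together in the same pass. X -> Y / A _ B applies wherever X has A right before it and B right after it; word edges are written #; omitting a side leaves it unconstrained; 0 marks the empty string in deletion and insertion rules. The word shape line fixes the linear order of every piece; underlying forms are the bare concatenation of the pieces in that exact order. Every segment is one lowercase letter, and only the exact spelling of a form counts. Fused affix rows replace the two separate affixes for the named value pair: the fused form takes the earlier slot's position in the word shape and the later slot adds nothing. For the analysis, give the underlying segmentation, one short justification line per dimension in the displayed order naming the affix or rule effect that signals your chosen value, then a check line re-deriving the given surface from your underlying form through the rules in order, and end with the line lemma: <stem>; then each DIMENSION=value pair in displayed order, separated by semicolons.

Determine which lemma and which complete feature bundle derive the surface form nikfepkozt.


underlying: niok-fep-ko-zt
MOD=ri - signalled by the affix -zt
CASE=lu - signalled by the affix -fep
POLE=em - signalled by the affix -ko
check: niokfepkozt -> nikfepkozt -> nikfepkozt
lemma: niok; MOD=ri; CASE=lu; POLE=em


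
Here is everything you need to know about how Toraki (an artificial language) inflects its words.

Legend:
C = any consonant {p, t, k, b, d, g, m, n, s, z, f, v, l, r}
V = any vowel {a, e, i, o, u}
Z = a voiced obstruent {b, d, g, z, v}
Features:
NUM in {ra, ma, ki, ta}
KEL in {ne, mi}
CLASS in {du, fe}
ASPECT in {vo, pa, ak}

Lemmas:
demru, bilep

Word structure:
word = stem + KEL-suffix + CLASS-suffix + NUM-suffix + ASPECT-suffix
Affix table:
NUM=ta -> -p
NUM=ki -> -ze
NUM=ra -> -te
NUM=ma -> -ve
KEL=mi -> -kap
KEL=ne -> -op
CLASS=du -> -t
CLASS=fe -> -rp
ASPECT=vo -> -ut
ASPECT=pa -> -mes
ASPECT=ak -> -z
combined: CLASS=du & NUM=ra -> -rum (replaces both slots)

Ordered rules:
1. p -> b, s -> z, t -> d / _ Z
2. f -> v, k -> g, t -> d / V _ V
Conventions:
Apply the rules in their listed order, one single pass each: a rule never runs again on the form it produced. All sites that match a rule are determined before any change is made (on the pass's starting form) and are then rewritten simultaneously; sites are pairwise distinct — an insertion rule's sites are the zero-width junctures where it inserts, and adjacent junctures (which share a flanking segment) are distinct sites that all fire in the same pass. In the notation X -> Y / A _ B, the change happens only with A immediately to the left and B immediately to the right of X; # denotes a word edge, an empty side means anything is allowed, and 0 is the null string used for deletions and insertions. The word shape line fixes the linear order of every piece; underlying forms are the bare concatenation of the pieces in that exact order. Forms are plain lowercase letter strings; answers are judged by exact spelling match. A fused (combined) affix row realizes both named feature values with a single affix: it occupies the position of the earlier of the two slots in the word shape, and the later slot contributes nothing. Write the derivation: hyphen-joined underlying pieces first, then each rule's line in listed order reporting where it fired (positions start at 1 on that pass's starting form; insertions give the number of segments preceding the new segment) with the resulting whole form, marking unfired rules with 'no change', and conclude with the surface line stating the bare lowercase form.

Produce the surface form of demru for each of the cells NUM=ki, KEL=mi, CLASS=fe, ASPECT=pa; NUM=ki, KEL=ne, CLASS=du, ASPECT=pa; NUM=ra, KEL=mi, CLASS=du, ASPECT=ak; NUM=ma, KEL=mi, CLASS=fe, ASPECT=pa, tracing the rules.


cell NUM=ki, KEL=mi, CLASS=fe, ASPECT=pa:
underlying: demru-kap-rp-ze-mes
1. p -> b, s -> z, t -> d / _ Z: fires at position(s) 10: demrukaprbzemes
2. f -> v, k -> g, t -> d / V _ V: fires at position(s) 6: demrugaprbzemes
surface: demrugaprbzemes

cell NUM=ki, KEL=ne, CLASS=du, ASPECT=pa:
underlying: demru-op-t-ze-mes
1. p -> b, s -> z, t -> d / _ Z: fires at position(s) 8: demruopdzemes
2. f -> v, k -> g, t -> d / V _ V: no change
surface: demruopdzemes

cell NUM=ra, KEL=mi, CLASS=du, ASPECT=ak:
underlying: demru-kap-rum-z
1. p -> b, s -> z, t -> d / _ Z: no change
2. f -> v, k -> g, t -> d / V _ V: fires at position(s) 6: demrugaprumz
surface: demrugaprumz

cell NUM=ma, KEL=mi, CLASS=fe, ASPECT=pa:
underlying: demru-kap-rp-ve-mes
1. p -> b, s -> z, t -> d / _ Z: fires at position(s) 10: demrukaprbvemes
2. f -> v, k -> g, t -> d / V _ V: fires at position(s) 6: demrugaprbvemes
surface: demrugaprbvemes


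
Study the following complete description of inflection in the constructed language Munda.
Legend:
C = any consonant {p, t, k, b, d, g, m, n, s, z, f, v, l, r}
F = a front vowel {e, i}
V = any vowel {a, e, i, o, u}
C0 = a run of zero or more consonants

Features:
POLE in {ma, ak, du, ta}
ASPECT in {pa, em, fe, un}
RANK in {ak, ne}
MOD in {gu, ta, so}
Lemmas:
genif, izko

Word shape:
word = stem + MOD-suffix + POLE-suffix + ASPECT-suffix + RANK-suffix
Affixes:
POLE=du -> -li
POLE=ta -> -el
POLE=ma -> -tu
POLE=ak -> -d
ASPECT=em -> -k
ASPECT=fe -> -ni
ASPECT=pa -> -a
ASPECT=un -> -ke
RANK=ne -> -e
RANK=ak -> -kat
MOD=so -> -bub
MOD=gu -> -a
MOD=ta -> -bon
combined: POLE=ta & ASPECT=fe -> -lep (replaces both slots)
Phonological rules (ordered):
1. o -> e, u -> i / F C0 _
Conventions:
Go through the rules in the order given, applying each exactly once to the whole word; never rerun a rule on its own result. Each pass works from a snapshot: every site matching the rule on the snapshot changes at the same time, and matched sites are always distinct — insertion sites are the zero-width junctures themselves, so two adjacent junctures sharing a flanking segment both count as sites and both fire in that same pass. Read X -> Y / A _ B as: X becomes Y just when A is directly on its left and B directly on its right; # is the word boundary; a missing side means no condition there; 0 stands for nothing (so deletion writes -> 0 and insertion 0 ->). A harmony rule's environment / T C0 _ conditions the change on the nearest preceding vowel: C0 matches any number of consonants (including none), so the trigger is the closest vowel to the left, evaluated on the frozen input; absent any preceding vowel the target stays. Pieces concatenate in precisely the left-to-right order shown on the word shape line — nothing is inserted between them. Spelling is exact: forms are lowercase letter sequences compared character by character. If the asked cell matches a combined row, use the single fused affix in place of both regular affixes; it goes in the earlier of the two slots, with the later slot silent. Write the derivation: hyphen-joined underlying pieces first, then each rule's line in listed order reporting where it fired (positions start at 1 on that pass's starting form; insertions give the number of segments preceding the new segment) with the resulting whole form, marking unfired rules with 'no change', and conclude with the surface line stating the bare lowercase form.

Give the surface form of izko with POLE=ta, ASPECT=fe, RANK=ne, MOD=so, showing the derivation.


underlying: izko-bub-lep-e
1. o -> e, u -> i / F C0 _: fires at position(s) 4: izkebublepe
surface: izkebublepe


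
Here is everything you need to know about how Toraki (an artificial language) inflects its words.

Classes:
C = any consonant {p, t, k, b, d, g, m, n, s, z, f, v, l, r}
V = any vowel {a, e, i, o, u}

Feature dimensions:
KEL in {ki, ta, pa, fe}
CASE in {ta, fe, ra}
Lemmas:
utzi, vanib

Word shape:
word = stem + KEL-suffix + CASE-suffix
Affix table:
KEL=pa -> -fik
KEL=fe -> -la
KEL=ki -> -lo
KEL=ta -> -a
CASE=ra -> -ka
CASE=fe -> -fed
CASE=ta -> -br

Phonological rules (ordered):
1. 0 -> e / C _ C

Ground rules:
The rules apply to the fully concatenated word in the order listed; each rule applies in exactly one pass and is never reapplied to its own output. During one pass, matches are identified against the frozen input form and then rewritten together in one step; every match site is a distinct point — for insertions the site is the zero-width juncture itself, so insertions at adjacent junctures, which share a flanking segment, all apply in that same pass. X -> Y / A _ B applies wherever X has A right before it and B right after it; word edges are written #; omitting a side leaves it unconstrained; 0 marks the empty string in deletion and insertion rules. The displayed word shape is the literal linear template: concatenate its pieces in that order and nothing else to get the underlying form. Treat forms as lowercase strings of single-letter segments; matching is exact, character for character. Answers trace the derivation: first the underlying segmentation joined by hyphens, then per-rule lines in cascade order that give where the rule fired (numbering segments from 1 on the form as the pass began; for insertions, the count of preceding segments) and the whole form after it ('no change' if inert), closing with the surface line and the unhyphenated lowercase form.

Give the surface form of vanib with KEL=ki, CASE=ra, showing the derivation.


underlying: vanib-lo-ka
1. 0 -> e / C _ C: inserts after position(s) 5: vanibeloka
surface: vanibeloka


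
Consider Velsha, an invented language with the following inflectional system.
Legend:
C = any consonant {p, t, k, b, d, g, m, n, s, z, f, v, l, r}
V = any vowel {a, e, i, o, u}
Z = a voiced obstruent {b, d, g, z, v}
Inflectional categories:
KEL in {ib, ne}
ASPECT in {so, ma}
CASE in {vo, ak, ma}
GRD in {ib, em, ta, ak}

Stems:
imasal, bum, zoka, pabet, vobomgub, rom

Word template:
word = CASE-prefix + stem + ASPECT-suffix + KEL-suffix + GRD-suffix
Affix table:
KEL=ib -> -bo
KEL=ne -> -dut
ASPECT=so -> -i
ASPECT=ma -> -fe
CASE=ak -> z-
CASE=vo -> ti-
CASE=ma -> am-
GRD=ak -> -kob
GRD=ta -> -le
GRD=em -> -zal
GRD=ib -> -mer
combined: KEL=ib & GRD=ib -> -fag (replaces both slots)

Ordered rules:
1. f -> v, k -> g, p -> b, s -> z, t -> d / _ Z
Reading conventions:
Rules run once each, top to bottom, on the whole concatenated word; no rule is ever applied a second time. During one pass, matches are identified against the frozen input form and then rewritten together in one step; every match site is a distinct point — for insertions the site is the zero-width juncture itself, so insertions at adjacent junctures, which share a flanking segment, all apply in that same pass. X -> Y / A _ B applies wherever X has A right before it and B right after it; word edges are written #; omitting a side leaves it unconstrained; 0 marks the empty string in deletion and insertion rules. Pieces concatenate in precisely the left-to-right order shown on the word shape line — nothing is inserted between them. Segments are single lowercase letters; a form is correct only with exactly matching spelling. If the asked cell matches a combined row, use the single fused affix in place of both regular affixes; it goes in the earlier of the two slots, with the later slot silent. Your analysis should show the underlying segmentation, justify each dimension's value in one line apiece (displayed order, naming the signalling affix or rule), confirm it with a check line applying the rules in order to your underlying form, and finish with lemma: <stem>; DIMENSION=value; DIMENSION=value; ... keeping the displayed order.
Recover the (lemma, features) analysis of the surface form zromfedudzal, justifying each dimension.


underlying: z-rom-fe-dut-zal
KEL=ne - signalled by the affix -dut
ASPECT=ma - signalled by the affix -fe
CASE=ak - signalled by the affix z-
GRD=em - signalled by the affix -zal
check: zromfedutzal -> zromfedudzal
lemma: rom; KEL=ne; ASPECT=ma; CASE=ak; GRD=em


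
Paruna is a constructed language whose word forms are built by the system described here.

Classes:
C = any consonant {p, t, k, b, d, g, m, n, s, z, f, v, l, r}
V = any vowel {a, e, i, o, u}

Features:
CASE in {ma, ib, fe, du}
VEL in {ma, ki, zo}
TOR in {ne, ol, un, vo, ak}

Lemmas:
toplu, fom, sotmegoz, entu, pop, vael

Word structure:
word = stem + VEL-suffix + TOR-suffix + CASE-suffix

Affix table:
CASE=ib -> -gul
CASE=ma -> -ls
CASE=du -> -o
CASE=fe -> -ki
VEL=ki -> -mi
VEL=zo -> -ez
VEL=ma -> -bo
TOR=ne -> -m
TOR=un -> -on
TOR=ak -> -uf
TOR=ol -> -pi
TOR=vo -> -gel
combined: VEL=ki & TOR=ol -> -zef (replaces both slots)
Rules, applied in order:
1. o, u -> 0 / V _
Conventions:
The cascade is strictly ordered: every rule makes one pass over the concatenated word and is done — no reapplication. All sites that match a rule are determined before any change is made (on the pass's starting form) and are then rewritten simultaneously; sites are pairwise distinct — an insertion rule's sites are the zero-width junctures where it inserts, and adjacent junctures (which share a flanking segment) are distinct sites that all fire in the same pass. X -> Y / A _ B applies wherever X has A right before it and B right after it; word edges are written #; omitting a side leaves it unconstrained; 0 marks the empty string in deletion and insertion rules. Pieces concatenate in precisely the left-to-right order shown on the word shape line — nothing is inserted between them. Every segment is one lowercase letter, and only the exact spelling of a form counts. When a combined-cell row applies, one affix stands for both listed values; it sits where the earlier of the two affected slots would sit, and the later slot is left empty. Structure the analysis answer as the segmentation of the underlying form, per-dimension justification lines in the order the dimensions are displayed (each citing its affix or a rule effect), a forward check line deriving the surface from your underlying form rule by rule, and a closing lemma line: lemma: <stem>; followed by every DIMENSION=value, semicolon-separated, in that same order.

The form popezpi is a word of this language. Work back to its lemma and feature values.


underlying: pop-ez-pi-o
CASE=du - signalled by the affix -o
VEL=zo - signalled by the affix -ez
TOR=ol - signalled by the affix -pi
check: popezpio -> popezpi
lemma: pop; CASE=du; VEL=zo; TOR=ol


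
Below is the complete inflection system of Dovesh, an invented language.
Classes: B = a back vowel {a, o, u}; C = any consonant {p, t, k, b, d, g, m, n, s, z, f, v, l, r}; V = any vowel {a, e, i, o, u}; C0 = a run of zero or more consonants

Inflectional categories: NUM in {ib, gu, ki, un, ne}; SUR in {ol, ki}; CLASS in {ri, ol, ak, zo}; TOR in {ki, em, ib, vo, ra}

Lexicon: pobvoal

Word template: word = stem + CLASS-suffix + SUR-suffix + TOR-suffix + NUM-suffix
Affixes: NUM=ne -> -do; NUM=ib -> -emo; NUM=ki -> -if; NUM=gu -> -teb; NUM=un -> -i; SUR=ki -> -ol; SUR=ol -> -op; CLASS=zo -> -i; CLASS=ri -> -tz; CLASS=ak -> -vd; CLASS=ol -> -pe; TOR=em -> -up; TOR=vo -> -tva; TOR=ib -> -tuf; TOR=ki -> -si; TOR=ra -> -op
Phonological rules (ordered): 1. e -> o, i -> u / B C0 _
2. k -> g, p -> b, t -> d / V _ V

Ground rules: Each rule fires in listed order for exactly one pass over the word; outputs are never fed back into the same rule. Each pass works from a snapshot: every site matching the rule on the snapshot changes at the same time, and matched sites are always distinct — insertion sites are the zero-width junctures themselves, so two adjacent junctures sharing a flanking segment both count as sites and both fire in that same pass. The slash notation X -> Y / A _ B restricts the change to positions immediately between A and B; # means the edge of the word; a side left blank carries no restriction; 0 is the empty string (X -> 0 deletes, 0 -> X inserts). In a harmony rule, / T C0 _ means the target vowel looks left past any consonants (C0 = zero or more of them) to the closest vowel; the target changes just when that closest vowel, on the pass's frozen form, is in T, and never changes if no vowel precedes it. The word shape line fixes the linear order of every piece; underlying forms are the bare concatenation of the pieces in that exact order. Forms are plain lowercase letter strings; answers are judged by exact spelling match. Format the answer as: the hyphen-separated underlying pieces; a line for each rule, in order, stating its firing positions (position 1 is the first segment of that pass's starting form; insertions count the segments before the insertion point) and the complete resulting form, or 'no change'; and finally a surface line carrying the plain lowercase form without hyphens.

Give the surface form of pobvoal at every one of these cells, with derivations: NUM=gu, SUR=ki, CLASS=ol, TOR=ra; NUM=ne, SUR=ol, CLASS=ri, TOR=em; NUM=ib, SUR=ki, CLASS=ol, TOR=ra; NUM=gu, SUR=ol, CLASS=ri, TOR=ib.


cell NUM=gu, SUR=ki, CLASS=ol, TOR=ra:
underlying: pobvoal-pe-ol-op-teb
1. e -> o, i -> u / B C0 _: fires at position(s) 9, 15: pobvoalpooloptob
2. k -> g, p -> b, t -> d / V _ V: no change
surface: pobvoalpooloptob

cell NUM=ne, SUR=ol, CLASS=ri, TOR=em:
underlying: pobvoal-tz-op-up-do
1. e -> o, i -> u / B C0 _: no change
2. k -> g, p -> b, t -> d / V _ V: fires at position(s) 11: pobvoaltzobupdo
surface: pobvoaltzobupdo

cell NUM=ib, SUR=ki, CLASS=ol, TOR=ra:
underlying: pobvoal-pe-ol-op-emo
1. e -> o, i -> u / B C0 _: fires at position(s) 9, 14: pobvoalpoolopomo
2. k -> g, p -> b, t -> d / V _ V: fires at position(s) 13: pobvoalpoolobomo
surface: pobvoalpoolobomo

cell NUM=gu, SUR=ol, CLASS=ri, TOR=ib:
underlying: pobvoal-tz-op-tuf-teb
1. e -> o, i -> u / B C0 _: fires at position(s) 16: pobvoaltzoptuftob
2. k -> g, p -> b, t -> d / V _ V: no change
surface: pobvoaltzoptuftob


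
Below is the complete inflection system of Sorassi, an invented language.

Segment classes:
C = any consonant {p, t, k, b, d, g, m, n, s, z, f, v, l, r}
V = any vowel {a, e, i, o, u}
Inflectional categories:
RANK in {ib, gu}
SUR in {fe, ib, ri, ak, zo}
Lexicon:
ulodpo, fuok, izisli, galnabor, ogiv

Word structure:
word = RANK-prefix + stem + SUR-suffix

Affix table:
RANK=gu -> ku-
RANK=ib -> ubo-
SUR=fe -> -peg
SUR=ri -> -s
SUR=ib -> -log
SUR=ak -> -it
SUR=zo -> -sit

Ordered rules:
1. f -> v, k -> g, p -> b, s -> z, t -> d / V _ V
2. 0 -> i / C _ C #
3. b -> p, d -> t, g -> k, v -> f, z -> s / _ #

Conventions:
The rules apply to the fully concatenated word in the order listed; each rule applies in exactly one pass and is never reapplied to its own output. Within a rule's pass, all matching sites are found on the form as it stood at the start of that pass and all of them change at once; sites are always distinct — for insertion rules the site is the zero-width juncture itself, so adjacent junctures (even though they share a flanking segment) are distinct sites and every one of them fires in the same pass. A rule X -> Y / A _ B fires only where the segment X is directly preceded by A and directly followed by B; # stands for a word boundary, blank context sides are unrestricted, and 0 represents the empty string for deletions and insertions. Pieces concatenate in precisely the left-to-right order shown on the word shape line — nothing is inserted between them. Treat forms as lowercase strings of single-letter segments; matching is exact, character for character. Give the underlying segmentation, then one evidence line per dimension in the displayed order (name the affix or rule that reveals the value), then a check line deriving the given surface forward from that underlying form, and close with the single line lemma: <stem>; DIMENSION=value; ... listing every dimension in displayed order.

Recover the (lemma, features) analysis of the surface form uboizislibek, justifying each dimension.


underlying: ubo-izisli-peg
RANK=ib - signalled by the affix ubo-
SUR=fe - signalled by the affix -peg
check: uboizislipeg -> uboizislibeg -> uboizislibeg -> uboizislibek
lemma: izisli; RANK=ib; SUR=fe


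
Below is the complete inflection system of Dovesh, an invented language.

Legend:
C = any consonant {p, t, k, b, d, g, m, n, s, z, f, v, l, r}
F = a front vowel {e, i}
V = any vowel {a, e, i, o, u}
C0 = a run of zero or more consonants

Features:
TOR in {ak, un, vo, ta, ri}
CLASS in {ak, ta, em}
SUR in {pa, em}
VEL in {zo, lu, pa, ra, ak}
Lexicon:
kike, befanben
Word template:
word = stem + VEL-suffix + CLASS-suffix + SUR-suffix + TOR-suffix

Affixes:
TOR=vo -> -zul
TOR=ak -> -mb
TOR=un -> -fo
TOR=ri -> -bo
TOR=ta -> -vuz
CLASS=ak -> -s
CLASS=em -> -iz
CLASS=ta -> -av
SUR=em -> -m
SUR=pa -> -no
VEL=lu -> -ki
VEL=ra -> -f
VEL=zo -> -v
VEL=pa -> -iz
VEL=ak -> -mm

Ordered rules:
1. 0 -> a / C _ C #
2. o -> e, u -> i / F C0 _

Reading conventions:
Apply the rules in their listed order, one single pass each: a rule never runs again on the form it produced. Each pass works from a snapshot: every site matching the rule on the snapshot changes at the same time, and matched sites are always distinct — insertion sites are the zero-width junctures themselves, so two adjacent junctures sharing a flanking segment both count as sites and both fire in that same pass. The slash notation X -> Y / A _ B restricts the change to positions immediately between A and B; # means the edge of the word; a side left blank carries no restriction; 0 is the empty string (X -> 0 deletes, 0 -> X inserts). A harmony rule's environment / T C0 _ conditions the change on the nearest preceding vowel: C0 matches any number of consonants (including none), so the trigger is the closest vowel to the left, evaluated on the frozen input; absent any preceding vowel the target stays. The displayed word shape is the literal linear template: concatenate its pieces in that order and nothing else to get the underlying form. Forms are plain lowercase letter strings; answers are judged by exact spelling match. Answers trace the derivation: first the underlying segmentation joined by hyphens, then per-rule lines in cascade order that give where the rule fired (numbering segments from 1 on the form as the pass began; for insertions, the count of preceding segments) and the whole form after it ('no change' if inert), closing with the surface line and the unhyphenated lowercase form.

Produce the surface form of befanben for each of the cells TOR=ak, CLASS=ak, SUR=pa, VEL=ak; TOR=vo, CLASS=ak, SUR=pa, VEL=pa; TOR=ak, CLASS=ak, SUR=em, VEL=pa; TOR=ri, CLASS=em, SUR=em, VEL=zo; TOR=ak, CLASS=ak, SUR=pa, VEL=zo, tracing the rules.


cell TOR=ak, CLASS=ak, SUR=pa, VEL=ak:
underlying: befanben-mm-s-no-mb
1. 0 -> a / C _ C #: inserts after position(s) 14: befanbenmmsnomab
2. o -> e, u -> i / F C0 _: fires at position(s) 13: befanbenmmsnemab
surface: befanbenmmsnemab

cell TOR=vo, CLASS=ak, SUR=pa, VEL=pa:
underlying: befanben-iz-s-no-zul
1. 0 -> a / C _ C #: no change
2. o -> e, u -> i / F C0 _: fires at position(s) 13: befanbenizsnezul
surface: befanbenizsnezul

cell TOR=ak, CLASS=ak, SUR=em, VEL=pa:
underlying: befanben-iz-s-m-mb
1. 0 -> a / C _ C #: inserts after position(s) 13: befanbenizsmmab
2. o -> e, u -> i / F C0 _: no change
surface: befanbenizsmmab

cell TOR=ri, CLASS=em, SUR=em, VEL=zo:
underlying: befanben-v-iz-m-bo
1. 0 -> a / C _ C #: no change
2. o -> e, u -> i / F C0 _: fires at position(s) 14: befanbenvizmbe
surface: befanbenvizmbe

cell TOR=ak, CLASS=ak, SUR=pa, VEL=zo:
underlying: befanben-v-s-no-mb
1. 0 -> a / C _ C #: inserts after position(s) 13: befanbenvsnomab
2. o -> e, u -> i / F C0 _: fires at position(s) 12: befanbenvsnemab
surface: befanbenvsnemab


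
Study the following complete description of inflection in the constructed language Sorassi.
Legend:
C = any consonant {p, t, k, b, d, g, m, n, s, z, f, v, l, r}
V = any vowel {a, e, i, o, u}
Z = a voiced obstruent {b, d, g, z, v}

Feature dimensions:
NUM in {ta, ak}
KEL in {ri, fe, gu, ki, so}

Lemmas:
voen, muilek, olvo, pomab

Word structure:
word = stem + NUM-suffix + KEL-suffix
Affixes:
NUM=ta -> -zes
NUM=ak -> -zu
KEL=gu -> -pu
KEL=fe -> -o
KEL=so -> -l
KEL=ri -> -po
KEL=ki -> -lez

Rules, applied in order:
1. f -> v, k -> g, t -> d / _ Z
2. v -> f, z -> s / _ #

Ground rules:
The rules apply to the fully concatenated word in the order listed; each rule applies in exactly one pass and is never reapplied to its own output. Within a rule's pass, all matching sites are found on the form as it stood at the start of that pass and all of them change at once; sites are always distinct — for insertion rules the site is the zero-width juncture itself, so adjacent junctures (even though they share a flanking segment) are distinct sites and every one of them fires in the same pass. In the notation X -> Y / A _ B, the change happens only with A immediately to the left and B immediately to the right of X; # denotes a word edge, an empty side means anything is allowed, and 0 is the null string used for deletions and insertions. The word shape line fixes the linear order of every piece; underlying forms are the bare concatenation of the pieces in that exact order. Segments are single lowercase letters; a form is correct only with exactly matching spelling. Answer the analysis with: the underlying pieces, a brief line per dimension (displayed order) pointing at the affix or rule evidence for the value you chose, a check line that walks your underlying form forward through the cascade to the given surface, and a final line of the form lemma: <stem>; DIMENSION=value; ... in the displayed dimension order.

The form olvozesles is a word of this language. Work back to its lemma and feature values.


underlying: olvo-zes-lez
NUM=ta - signalled by the affix -zes
KEL=ki - signalled by the affix -lez
check: olvozeslez -> olvozeslez -> olvozesles
lemma: olvo; NUM=ta; KEL=ki


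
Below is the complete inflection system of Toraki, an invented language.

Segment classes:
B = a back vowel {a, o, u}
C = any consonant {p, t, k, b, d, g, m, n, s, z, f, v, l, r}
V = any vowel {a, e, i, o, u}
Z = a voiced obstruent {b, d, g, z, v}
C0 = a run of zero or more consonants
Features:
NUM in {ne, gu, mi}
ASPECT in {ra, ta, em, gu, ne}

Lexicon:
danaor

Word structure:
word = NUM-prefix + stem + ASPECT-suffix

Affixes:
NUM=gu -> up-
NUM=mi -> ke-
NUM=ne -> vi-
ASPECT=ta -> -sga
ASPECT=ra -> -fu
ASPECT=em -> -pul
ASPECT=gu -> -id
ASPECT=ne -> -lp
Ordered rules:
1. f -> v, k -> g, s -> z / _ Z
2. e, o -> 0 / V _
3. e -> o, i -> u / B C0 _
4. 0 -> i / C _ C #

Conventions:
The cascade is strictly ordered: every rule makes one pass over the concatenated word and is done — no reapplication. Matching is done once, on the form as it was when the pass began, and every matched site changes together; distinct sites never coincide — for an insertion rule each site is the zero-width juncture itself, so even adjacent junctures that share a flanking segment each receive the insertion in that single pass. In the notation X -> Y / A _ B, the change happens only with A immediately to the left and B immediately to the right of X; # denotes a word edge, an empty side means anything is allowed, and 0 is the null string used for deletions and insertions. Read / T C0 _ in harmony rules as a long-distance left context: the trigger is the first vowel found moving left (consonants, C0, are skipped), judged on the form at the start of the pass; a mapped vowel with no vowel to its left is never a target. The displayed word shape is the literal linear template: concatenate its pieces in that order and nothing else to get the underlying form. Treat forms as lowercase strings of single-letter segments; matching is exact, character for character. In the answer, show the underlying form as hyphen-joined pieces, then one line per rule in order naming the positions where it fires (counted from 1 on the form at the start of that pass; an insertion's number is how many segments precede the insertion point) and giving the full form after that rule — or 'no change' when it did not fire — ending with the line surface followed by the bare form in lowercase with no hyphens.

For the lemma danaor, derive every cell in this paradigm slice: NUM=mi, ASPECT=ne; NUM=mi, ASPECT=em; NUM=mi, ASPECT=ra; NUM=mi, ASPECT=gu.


cell NUM=mi, ASPECT=ne:
underlying: ke-danaor-lp
1. f -> v, k -> g, s -> z / _ Z: no change
2. e, o -> 0 / V _: fires at position(s) 7: kedanarlp
3. e -> o, i -> u / B C0 _: no change
4. 0 -> i / C _ C #: inserts after position(s) 8: kedanarlip
surface: kedanarlip

cell NUM=mi, ASPECT=em:
underlying: ke-danaor-pul
1. f -> v, k -> g, s -> z / _ Z: no change
2. e, o -> 0 / V _: fires at position(s) 7: kedanarpul
3. e -> o, i -> u / B C0 _: no change
4. 0 -> i / C _ C #: no change
surface: kedanarpul

cell NUM=mi, ASPECT=ra:
underlying: ke-danaor-fu
1. f -> v, k -> g, s -> z / _ Z: no change
2. e, o -> 0 / V _: fires at position(s) 7: kedanarfu
3. e -> o, i -> u / B C0 _: no change
4. 0 -> i / C _ C #: no change
surface: kedanarfu

cell NUM=mi, ASPECT=gu:
underlying: ke-danaor-id
1. f -> v, k -> g, s -> z / _ Z: no change
2. e, o -> 0 / V _: fires at position(s) 7: kedanarid
3. e -> o, i -> u / B C0 _: fires at position(s) 8: kedanarud
4. 0 -> i / C _ C #: no change
surface: kedanarud


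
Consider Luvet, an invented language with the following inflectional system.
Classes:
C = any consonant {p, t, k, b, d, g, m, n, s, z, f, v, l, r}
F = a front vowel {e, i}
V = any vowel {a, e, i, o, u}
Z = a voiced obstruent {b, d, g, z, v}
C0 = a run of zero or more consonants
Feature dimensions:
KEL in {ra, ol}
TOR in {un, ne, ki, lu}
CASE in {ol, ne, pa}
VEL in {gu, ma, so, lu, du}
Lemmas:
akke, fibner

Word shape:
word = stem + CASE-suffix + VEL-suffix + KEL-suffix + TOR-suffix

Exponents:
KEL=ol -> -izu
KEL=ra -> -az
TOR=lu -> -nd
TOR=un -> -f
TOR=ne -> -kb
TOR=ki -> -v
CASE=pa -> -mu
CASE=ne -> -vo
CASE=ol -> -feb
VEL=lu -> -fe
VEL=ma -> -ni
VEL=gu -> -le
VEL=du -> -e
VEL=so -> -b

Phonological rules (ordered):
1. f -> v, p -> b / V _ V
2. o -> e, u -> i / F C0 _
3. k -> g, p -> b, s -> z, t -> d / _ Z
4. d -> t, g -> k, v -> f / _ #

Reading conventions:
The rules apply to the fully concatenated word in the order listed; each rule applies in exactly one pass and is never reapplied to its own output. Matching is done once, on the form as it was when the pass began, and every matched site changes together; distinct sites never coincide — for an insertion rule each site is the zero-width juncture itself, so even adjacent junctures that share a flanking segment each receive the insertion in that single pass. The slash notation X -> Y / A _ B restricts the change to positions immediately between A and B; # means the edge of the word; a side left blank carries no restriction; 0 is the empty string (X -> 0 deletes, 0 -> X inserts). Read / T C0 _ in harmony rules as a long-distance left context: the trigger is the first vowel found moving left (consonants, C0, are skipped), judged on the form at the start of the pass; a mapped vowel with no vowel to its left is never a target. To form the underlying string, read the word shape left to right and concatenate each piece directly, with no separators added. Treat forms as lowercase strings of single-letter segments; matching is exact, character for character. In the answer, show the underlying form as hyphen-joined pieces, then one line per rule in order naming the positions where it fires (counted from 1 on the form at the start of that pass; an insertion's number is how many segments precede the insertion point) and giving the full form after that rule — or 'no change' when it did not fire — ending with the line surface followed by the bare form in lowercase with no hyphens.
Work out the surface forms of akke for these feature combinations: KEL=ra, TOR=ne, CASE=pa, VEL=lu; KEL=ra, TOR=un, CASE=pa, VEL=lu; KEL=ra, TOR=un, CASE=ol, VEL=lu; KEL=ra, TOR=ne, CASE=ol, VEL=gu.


cell KEL=ra, TOR=ne, CASE=pa, VEL=lu:
underlying: akke-mu-fe-az-kb
1. f -> v, p -> b / V _ V: fires at position(s) 7: akkemuveazkb
2. o -> e, u -> i / F C0 _: fires at position(s) 6: akkemiveazkb
3. k -> g, p -> b, s -> z, t -> d / _ Z: fires at position(s) 11: akkemiveazgb
4. d -> t, g -> k, v -> f / _ #: no change
surface: akkemiveazgb

cell KEL=ra, TOR=un, CASE=pa, VEL=lu:
underlying: akke-mu-fe-az-f
1. f -> v, p -> b / V _ V: fires at position(s) 7: akkemuveazf
2. o -> e, u -> i / F C0 _: fires at position(s) 6: akkemiveazf
3. k -> g, p -> b, s -> z, t -> d / _ Z: no change
4. d -> t, g -> k, v -> f / _ #: no change
surface: akkemiveazf

cell KEL=ra, TOR=un, CASE=ol, VEL=lu:
underlying: akke-feb-fe-az-f
1. f -> v, p -> b / V _ V: fires at position(s) 5: akkevebfeazf
2. o -> e, u -> i / F C0 _: no change
3. k -> g, p -> b, s -> z, t -> d / _ Z: no change
4. d -> t, g -> k, v -> f / _ #: no change
surface: akkevebfeazf

cell KEL=ra, TOR=ne, CASE=ol, VEL=gu:
underlying: akke-feb-le-az-kb
1. f -> v, p -> b / V _ V: fires at position(s) 5: akkevebleazkb
2. o -> e, u -> i / F C0 _: no change
3. k -> g, p -> b, s -> z, t -> d / _ Z: fires at position(s) 12: akkevebleazgb
4. d -> t, g -> k, v -> f / _ #: no change
surface: akkevebleazgb


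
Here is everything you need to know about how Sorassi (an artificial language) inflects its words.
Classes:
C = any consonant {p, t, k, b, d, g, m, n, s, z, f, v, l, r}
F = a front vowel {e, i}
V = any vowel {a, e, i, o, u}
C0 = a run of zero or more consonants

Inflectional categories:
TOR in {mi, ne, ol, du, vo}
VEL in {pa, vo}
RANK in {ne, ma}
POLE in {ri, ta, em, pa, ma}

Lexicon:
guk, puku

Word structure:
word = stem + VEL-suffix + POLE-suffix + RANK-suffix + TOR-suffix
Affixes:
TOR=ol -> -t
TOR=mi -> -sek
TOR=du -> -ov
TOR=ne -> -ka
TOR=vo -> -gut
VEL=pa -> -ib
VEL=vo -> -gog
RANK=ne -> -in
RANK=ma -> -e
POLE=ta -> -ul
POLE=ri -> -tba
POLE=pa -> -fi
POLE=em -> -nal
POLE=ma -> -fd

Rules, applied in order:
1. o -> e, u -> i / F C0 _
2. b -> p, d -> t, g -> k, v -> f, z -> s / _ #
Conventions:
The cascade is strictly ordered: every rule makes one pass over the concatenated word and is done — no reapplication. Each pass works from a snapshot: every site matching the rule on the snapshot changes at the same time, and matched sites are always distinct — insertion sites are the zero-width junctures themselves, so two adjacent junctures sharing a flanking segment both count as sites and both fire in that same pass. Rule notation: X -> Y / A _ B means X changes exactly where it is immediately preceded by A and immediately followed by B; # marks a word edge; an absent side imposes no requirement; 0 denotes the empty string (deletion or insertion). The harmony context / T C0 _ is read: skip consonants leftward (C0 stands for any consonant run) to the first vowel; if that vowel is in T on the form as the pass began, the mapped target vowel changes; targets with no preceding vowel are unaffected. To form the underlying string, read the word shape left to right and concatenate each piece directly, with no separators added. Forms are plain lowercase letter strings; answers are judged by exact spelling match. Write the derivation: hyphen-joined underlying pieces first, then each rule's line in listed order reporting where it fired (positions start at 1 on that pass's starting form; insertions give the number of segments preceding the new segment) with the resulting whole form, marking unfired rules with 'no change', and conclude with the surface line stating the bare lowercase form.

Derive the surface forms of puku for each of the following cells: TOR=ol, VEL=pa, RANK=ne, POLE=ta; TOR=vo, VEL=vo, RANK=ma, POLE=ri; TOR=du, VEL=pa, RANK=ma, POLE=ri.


cell TOR=ol, VEL=pa, RANK=ne, POLE=ta:
underlying: puku-ib-ul-in-t
1. o -> e, u -> i / F C0 _: fires at position(s) 7: pukuibilint
2. b -> p, d -> t, g -> k, v -> f, z -> s / _ #: no change
surface: pukuibilint

cell TOR=vo, VEL=vo, RANK=ma, POLE=ri:
underlying: puku-gog-tba-e-gut
1. o -> e, u -> i / F C0 _: fires at position(s) 13: pukugogtbaegit
2. b -> p, d -> t, g -> k, v -> f, z -> s / _ #: no change
surface: pukugogtbaegit

cell TOR=du, VEL=pa, RANK=ma, POLE=ri:
underlying: puku-ib-tba-e-ov
1. o -> e, u -> i / F C0 _: fires at position(s) 11: pukuibtbaeev
2. b -> p, d -> t, g -> k, v -> f, z -> s / _ #: fires at position(s) 12: pukuibtbaeef
surface: pukuibtbaeef


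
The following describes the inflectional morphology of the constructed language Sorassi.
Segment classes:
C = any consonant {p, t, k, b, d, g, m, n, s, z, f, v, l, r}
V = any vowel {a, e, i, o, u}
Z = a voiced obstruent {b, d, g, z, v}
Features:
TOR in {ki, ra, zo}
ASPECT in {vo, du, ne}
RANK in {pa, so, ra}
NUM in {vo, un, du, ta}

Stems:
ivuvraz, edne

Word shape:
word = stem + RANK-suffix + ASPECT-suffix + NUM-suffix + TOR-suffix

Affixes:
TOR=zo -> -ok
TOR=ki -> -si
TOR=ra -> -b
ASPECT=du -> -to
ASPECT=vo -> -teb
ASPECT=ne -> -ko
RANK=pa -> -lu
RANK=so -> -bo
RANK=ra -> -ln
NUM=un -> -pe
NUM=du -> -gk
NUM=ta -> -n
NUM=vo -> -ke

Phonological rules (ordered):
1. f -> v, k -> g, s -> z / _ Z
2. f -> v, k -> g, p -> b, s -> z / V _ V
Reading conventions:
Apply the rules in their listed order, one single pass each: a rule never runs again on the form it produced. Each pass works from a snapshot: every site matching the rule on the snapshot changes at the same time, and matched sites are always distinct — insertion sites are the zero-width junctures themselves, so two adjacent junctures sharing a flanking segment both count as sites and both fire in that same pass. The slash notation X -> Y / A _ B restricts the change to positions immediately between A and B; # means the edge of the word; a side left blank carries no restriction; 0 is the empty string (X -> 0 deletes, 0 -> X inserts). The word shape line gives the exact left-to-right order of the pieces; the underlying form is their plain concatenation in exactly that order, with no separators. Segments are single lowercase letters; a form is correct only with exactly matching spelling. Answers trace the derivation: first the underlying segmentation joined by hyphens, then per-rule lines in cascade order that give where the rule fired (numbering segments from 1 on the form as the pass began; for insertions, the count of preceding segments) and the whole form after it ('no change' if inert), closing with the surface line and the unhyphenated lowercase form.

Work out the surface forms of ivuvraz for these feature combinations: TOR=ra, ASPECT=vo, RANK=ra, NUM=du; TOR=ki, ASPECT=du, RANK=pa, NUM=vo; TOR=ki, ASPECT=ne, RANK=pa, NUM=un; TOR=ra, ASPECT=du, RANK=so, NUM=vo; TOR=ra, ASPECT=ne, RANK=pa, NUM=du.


cell TOR=ra, ASPECT=vo, RANK=ra, NUM=du:
underlying: ivuvraz-ln-teb-gk-b
1. f -> v, k -> g, s -> z / _ Z: fires at position(s) 14: ivuvrazlntebggb
2. f -> v, k -> g, p -> b, s -> z / V _ V: no change
surface: ivuvrazlntebggb

cell TOR=ki, ASPECT=du, RANK=pa, NUM=vo:
underlying: ivuvraz-lu-to-ke-si
1. f -> v, k -> g, s -> z / _ Z: no change
2. f -> v, k -> g, p -> b, s -> z / V _ V: fires at position(s) 12, 14: ivuvrazlutogezi
surface: ivuvrazlutogezi

cell TOR=ki, ASPECT=ne, RANK=pa, NUM=un:
underlying: ivuvraz-lu-ko-pe-si
1. f -> v, k -> g, s -> z / _ Z: no change
2. f -> v, k -> g, p -> b, s -> z / V _ V: fires at position(s) 10, 12, 14: ivuvrazlugobezi
surface: ivuvrazlugobezi

cell TOR=ra, ASPECT=du, RANK=so, NUM=vo:
underlying: ivuvraz-bo-to-ke-b
1. f -> v, k -> g, s -> z / _ Z: no change
2. f -> v, k -> g, p -> b, s -> z / V _ V: fires at position(s) 12: ivuvrazbotogeb
surface: ivuvrazbotogeb

cell TOR=ra, ASPECT=ne, RANK=pa, NUM=du:
underlying: ivuvraz-lu-ko-gk-b
1. f -> v, k -> g, s -> z / _ Z: fires at position(s) 13: ivuvrazlukoggb
2. f -> v, k -> g, p -> b, s -> z / V _ V: fires at position(s) 10: ivuvrazlugoggb
surface: ivuvrazlugoggb
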